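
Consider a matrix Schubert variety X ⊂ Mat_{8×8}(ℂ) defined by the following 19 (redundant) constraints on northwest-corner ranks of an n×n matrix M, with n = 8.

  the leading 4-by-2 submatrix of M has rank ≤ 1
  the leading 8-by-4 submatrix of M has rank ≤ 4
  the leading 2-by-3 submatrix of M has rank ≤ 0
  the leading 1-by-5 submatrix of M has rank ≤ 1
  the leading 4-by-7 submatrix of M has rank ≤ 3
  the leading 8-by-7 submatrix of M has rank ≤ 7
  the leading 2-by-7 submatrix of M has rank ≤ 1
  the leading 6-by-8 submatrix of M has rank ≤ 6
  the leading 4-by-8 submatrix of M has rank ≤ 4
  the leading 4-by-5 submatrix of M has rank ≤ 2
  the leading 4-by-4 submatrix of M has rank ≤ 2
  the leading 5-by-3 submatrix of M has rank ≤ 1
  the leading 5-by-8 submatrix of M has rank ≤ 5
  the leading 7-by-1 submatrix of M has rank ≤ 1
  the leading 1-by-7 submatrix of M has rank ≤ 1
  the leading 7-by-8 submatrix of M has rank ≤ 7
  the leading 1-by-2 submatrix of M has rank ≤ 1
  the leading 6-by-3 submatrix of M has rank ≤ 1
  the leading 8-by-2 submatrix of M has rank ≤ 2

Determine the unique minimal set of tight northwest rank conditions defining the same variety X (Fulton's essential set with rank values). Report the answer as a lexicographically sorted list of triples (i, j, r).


Computing R[i][j] = min implied NW-rank bound (n=8, 19 conditions):

  row 1: 0, 0, 0, 1, 1, 1, 1, 1
  row 2: 0, 0, 0, 1, 1, 1, 1, 2
  row 3: 1, 1, 1, 2, 2, 2, 2, 3
  row 4: 1, 1, 1, 2, 2, 3, 3, 4
  row 5: 1, 1, 1, 2, 3, 4, 4, 5
  row 6: 1, 1, 1, 2, 3, 4, 5, 6
  row 7: 1, 2, 2, 3, 4, 5, 6, 7
  row 8: 1, 2, 3, 4, 5, 6, 7, 8

the unique w with this rank table is (4, 8, 1, 6, 5, 7, 2, 3).

ℓ(w)=16; the 4 essential cells (i,j,r):

[(2, 3, 0), (2, 7, 1), (4, 5, 2), (6, 3, 1)]


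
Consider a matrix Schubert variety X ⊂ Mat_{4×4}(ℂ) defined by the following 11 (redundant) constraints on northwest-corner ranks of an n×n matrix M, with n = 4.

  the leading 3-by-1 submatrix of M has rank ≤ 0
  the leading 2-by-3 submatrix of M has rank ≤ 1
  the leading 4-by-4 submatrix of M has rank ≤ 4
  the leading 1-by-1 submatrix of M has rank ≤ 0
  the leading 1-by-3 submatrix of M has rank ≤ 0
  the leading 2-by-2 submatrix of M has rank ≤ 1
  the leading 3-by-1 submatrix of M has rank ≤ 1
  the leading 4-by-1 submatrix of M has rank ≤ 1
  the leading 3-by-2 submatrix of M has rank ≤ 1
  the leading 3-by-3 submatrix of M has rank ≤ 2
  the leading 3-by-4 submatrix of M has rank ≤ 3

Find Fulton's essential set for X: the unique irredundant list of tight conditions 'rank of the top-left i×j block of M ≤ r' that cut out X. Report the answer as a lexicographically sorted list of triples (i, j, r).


Recovering R(i,j) via the rank-extension bound from the 11 conditions:

  R[1]: 0 0 0 1
  R[2]: 0 1 1 2
  R[3]: 0 1 2 3
  R[4]: 1 2 3 4

the unique w with this rank table is (4, 2, 3, 1).

|D(w)|=5, |Ess(w)|=2:

[(1, 3, 0), (3, 1, 0)]


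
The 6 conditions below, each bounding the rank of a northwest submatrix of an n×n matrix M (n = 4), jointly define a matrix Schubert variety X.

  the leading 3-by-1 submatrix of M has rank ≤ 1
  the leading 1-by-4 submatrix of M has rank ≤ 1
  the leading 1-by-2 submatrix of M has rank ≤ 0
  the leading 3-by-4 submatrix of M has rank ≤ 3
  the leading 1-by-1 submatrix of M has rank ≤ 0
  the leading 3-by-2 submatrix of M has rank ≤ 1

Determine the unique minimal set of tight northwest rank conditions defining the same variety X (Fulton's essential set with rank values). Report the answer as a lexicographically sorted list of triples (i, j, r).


Reconstructing r_w from the 6 given conditions:

  R[1]: 0  0  1  1
  R[2]: 1  1  2  2
  R[3]: 1  1  2  3
  R[4]: 1  2  3  4

giving w = (3, 1, 4, 2) via Δ²R.

Rothe diagram D(w) (3 cells), 2 SE-corners (essential conditions):

[(1, 2, 0), (3, 2, 1)]


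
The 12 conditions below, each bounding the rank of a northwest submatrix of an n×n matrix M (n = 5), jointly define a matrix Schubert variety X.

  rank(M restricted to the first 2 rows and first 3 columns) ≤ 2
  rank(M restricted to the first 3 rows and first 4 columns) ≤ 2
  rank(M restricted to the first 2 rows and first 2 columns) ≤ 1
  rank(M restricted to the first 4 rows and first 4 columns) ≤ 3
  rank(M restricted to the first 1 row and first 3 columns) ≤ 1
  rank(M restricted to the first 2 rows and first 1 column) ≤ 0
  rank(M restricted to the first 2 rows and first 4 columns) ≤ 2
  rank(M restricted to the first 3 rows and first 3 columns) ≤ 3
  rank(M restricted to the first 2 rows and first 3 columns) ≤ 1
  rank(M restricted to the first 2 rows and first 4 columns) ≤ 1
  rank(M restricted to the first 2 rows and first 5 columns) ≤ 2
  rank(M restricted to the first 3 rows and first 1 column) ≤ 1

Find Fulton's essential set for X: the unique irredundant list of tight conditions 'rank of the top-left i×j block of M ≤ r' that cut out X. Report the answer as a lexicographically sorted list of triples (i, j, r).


Recovering R(i,j) via the rank-extension bound from the 12 conditions:

  0 | 1 | 1 | 1 | 1
  0 | 1 | 1 | 1 | 2
  1 | 2 | 2 | 2 | 3
  1 | 2 | 3 | 3 | 4
  1 | 2 | 3 | 4 | 5

the unique w with this rank table is (2, 5, 1, 3, 4).

|D(w)|=4, |Ess(w)|=2:

[(2, 1, 0), (2, 4, 1)]


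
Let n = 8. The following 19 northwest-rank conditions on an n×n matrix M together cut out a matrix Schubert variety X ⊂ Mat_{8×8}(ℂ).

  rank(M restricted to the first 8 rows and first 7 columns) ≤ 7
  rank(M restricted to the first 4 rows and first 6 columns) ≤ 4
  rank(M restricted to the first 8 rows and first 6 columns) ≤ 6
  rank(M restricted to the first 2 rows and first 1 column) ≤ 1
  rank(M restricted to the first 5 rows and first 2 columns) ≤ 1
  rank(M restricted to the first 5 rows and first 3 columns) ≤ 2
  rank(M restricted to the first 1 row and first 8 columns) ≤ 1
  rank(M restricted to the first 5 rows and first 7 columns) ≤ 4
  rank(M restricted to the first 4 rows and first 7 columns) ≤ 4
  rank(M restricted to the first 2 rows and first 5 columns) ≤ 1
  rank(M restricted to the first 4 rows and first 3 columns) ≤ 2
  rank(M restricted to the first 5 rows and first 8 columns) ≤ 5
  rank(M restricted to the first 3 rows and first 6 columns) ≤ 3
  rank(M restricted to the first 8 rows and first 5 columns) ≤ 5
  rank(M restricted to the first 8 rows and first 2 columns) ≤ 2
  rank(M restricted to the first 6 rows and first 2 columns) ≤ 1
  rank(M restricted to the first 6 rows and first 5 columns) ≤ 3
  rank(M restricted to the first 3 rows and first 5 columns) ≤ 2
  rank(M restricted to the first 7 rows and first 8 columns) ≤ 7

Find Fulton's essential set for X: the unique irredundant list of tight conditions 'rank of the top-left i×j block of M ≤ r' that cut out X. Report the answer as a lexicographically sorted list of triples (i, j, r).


Rank table r_w(8×8) implied by the 19 constraints:

  1 1 1 1 1 1 1 1
  1 1 1 1 1 2 2 2
  1 1 2 2 2 3 3 3
  1 1 2 3 3 4 4 4
  1 1 2 3 3 4 4 5
  1 1 2 3 3 4 5 6
  1 2 3 4 4 5 6 7
  1 2 3 4 5 6 7 8

giving w = (1, 6, 3, 4, 8, 7, 2, 5) via Δ²R.

Rothe diagram D(w) (11 cells), 4 SE-corners (essential conditions):

[(2, 5, 1), (5, 7, 4), (6, 2, 1), (6, 5, 3)]


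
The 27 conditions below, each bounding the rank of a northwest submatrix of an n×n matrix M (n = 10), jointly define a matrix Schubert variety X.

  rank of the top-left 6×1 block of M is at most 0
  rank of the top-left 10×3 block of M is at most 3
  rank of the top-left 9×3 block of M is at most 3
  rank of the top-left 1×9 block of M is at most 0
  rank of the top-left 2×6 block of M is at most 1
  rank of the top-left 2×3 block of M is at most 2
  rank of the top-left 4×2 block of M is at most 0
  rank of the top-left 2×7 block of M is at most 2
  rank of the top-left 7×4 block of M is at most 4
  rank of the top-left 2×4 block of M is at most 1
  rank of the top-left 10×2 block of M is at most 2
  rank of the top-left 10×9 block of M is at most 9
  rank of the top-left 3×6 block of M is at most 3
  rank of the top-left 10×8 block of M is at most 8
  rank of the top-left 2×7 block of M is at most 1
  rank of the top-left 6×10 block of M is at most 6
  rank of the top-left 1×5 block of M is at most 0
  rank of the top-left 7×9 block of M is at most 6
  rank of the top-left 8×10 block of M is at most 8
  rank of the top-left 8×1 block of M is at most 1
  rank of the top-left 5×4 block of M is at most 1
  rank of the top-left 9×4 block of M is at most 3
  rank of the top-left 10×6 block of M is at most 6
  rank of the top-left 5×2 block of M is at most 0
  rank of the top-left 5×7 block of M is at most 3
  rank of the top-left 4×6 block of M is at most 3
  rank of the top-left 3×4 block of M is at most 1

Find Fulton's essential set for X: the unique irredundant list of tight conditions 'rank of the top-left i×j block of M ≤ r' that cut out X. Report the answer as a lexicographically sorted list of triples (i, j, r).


Recovering R(i,j) via the rank-extension bound from the 27 conditions:

  0 0 0 0 0 0 0 0 0 1
  0 0 1 1 1 1 1 1 1 2
  0 0 1 1 2 2 2 2 2 3
  0 0 1 1 2 3 3 3 3 4
  0 0 1 1 2 3 3 4 4 5
  0 1 2 2 3 4 4 5 5 6
  1 2 3 3 4 5 5 6 6 7
  1 2 3 3 4 5 6 7 7 8
  1 2 3 3 4 5 6 7 8 9
  1 2 3 4 5 6 7 8 9 10

reading off 1-entries of Δ²R: w = (10, 3, 5, 6, 8, 2, 1, 7, 9, 4).

6 SE-corners of the 24-cell Rothe diagram give Ess(w):

[(1, 9, 0), (5, 2, 0), (5, 4, 1), (5, 7, 3), (6, 1, 0), (9, 4, 3)]


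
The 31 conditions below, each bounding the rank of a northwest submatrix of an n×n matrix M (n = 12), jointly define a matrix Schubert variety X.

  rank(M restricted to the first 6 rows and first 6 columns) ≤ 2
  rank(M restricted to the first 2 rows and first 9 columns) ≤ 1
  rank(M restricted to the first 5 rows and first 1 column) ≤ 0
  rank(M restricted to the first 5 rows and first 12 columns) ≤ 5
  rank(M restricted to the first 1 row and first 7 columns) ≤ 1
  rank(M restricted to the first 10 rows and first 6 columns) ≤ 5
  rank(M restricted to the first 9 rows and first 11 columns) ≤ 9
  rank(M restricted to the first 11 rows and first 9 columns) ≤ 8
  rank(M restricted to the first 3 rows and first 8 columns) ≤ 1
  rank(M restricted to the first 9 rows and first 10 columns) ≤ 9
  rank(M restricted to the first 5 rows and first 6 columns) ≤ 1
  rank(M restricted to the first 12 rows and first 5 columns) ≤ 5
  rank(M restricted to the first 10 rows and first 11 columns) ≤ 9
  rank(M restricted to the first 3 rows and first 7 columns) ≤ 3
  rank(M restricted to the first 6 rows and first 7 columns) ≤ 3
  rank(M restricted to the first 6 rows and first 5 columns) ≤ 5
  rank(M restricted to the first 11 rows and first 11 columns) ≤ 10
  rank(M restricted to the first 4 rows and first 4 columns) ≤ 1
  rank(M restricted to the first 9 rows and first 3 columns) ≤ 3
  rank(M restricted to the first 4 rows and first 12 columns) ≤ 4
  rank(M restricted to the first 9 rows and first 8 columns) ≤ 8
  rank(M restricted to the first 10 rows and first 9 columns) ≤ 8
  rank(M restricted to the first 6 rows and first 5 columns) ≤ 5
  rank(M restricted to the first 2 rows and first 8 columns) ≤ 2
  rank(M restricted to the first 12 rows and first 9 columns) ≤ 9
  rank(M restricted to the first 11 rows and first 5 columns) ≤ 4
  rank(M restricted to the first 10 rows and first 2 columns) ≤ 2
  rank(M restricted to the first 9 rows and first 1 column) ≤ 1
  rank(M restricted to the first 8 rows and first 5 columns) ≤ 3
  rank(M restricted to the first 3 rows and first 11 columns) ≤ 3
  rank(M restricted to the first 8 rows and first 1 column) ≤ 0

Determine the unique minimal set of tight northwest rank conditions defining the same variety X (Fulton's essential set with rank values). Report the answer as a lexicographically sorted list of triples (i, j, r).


Propagating the 31 rank bounds to every northwest block:

  row 1: 0, 1, 1, 1, 1, 1, 1, 1, 1, 1, 1, 1
  row 2: 0, 1, 1, 1, 1, 1, 1, 1, 1, 2, 2, 2
  row 3: 0, 1, 1, 1, 1, 1, 1, 1, 2, 3, 3, 3
  row 4: 0, 1, 1, 1, 1, 1, 2, 2, 3, 4, 4, 4
  row 5: 0, 1, 1, 1, 1, 1, 2, 3, 4, 5, 5, 5
  row 6: 0, 1, 2, 2, 2, 2, 3, 4, 5, 6, 6, 6
  row 7: 0, 1, 2, 3, 3, 3, 4, 5, 6, 7, 7, 7
  row 8: 0, 1, 2, 3, 3, 4, 5, 6, 7, 8, 8, 8
  row 9: 1, 2, 3, 4, 4, 5, 6, 7, 8, 9, 9, 9
  row 10: 1, 2, 3, 4, 4, 5, 6, 7, 8, 9, 9, 10
  row 11: 1, 2, 3, 4, 4, 5, 6, 7, 8, 9, 10, 11
  row 12: 1, 2, 3, 4, 5, 6, 7, 8, 9, 10, 11, 12

reading off 1-entries of Δ²R: w = (2, 10, 9, 7, 8, 3, 4, 6, 1, 12, 11, 5).

|D(w)|=33, |Ess(w)|=7:

[(2, 9, 1), (3, 8, 1), (5, 6, 1), (8, 1, 0), (8, 5, 3), (10, 11, 9), (11, 5, 4)]


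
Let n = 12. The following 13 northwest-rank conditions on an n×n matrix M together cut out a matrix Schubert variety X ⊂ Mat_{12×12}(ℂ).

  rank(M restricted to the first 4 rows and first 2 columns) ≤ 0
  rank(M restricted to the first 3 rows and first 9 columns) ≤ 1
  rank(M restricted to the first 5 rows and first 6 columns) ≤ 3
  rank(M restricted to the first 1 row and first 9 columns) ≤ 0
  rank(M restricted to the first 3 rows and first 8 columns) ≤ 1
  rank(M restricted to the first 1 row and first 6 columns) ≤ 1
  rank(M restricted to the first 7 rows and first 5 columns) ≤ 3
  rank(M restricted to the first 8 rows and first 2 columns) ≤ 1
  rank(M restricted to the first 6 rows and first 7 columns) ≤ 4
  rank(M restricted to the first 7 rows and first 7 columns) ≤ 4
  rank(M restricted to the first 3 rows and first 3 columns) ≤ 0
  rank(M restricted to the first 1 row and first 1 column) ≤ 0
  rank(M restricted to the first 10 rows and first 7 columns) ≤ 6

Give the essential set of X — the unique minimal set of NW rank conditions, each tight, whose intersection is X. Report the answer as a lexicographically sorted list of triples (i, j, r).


Reconstructing r_w from the 13 given conditions:

  i=1: 0 | 0 | 0 | 0 | 0 | 0 | 0 | 0 | 0 | 1 | 1 | 1
  i=2: 0 | 0 | 0 | 1 | 1 | 1 | 1 | 1 | 1 | 2 | 2 | 2
  i=3: 0 | 0 | 0 | 1 | 1 | 1 | 1 | 1 | 1 | 2 | 3 | 3
  i=4: 0 | 0 | 1 | 2 | 2 | 2 | 2 | 2 | 2 | 3 | 4 | 4
  i=5: 1 | 1 | 2 | 3 | 3 | 3 | 3 | 3 | 3 | 4 | 5 | 5
  i=6: 1 | 1 | 2 | 3 | 3 | 4 | 4 | 4 | 4 | 5 | 6 | 6
  i=7: 1 | 1 | 2 | 3 | 3 | 4 | 4 | 5 | 5 | 6 | 7 | 7
  i=8: 1 | 1 | 2 | 3 | 4 | 5 | 5 | 6 | 6 | 7 | 8 | 8
  i=9: 1 | 2 | 3 | 4 | 5 | 6 | 6 | 7 | 7 | 8 | 9 | 9
  i=10: 1 | 2 | 3 | 4 | 5 | 6 | 6 | 7 | 8 | 9 | 10 | 10
  i=11: 1 | 2 | 3 | 4 | 5 | 6 | 7 | 8 | 9 | 10 | 11 | 11
  i=12: 1 | 2 | 3 | 4 | 5 | 6 | 7 | 8 | 9 | 10 | 11 | 12

reading off 1-entries of Δ²R: w = (10, 4, 11, 3, 1, 6, 8, 5, 2, 9, 7, 12).

D(w) has 29 cells with 8 SE-corners; essential set:

[(1, 9, 0), (3, 3, 0), (3, 9, 1), (4, 2, 0), (7, 5, 3), (7, 7, 4), (8, 2, 1), (10, 7, 6)]


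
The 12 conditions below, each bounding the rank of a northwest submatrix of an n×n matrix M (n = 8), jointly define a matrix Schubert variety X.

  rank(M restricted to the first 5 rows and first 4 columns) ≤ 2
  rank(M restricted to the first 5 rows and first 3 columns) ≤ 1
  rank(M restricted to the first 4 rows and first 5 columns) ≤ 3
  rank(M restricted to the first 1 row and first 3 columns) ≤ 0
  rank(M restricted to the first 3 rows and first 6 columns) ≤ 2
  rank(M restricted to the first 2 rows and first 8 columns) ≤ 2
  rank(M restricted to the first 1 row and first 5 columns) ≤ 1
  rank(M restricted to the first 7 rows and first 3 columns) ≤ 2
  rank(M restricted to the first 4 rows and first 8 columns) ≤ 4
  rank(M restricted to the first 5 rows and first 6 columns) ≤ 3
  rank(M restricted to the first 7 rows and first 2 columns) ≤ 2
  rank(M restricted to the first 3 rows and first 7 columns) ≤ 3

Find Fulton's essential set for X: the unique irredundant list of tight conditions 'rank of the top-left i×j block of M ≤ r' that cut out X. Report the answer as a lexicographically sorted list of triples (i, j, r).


Reconstructing r_w from the 12 given conditions:

  0 | 0 | 0 | 1 | 1 | 1 | 1 | 1
  1 | 1 | 1 | 2 | 2 | 2 | 2 | 2
  1 | 1 | 1 | 2 | 2 | 2 | 3 | 3
  1 | 1 | 1 | 2 | 3 | 3 | 4 | 4
  1 | 1 | 1 | 2 | 3 | 3 | 4 | 5
  1 | 2 | 2 | 3 | 4 | 4 | 5 | 6
  1 | 2 | 2 | 3 | 4 | 5 | 6 | 7
  1 | 2 | 3 | 4 | 5 | 6 | 7 | 8

hence w(1..8) = (4, 1, 7, 5, 8, 2, 6, 3).

D(w) has 13 cells with 5 SE-corners; essential set:

[(1, 3, 0), (3, 6, 2), (5, 3, 1), (5, 6, 3), (7, 3, 2)]


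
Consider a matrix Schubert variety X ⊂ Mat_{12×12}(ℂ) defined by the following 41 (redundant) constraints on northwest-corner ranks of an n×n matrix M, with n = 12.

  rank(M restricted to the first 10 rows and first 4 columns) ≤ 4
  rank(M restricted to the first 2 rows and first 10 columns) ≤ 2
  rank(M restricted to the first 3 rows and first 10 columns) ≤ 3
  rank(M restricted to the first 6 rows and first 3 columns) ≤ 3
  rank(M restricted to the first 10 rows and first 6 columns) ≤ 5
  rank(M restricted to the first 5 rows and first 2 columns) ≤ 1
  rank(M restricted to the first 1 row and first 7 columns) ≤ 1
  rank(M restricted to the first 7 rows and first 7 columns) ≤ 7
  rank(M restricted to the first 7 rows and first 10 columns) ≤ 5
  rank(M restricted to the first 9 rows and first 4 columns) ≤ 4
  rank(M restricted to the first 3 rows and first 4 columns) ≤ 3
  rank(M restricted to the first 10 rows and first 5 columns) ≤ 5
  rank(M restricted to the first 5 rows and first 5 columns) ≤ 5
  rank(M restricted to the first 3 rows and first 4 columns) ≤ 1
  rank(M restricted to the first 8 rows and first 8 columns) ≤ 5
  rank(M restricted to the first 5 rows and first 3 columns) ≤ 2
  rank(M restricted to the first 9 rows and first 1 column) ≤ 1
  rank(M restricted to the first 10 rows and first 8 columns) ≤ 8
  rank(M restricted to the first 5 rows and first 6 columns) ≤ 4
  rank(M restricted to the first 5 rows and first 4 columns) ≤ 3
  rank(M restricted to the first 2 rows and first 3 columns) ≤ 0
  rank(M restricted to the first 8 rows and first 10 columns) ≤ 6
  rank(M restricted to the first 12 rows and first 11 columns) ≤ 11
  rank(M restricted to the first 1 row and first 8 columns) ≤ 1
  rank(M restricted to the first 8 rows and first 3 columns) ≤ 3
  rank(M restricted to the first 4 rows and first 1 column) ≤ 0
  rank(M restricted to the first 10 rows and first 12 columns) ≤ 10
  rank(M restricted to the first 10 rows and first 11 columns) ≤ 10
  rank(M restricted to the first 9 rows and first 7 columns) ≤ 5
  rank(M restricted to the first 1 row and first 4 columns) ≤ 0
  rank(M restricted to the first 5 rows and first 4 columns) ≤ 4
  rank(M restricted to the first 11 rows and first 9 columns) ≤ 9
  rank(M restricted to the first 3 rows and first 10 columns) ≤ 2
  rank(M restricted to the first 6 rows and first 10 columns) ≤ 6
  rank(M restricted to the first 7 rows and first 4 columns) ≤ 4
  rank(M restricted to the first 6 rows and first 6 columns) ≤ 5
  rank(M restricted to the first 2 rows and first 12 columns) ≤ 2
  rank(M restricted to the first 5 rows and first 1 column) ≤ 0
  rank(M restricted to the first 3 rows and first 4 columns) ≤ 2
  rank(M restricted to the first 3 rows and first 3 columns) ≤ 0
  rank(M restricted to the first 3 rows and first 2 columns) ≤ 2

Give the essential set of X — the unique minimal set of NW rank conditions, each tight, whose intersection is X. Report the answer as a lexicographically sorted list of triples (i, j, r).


Computing R[i][j] = min implied NW-rank bound (n=12, 41 conditions):

  i=1: 0 | 0 | 0 | 0 | 1 | 1 | 1 | 1 | 1 | 1 | 1 | 1
  i=2: 0 | 0 | 0 | 1 | 2 | 2 | 2 | 2 | 2 | 2 | 2 | 2
  i=3: 0 | 0 | 0 | 1 | 2 | 2 | 2 | 2 | 2 | 2 | 3 | 3
  i=4: 0 | 1 | 1 | 2 | 3 | 3 | 3 | 3 | 3 | 3 | 4 | 4
  i=5: 0 | 1 | 2 | 3 | 4 | 4 | 4 | 4 | 4 | 4 | 5 | 5
  i=6: 1 | 2 | 3 | 4 | 5 | 5 | 5 | 5 | 5 | 5 | 6 | 6
  i=7: 1 | 2 | 3 | 4 | 5 | 5 | 5 | 5 | 5 | 5 | 6 | 7
  i=8: 1 | 2 | 3 | 4 | 5 | 5 | 5 | 5 | 6 | 6 | 7 | 8
  i=9: 1 | 2 | 3 | 4 | 5 | 5 | 5 | 6 | 7 | 7 | 8 | 9
  i=10: 1 | 2 | 3 | 4 | 5 | 5 | 6 | 7 | 8 | 8 | 9 | 10
  i=11: 1 | 2 | 3 | 4 | 5 | 6 | 7 | 8 | 9 | 9 | 10 | 11
  i=12: 1 | 2 | 3 | 4 | 5 | 6 | 7 | 8 | 9 | 10 | 11 | 12

hence w(1..12) = (5, 4, 11, 2, 3, 1, 12, 9, 8, 7, 6, 10).

Fulton essential set (8 of the 28 Rothe cells):

[(1, 4, 0), (3, 3, 0), (3, 10, 2), (5, 1, 0), (7, 10, 5), (8, 8, 5), (9, 7, 5), (10, 6, 5)]


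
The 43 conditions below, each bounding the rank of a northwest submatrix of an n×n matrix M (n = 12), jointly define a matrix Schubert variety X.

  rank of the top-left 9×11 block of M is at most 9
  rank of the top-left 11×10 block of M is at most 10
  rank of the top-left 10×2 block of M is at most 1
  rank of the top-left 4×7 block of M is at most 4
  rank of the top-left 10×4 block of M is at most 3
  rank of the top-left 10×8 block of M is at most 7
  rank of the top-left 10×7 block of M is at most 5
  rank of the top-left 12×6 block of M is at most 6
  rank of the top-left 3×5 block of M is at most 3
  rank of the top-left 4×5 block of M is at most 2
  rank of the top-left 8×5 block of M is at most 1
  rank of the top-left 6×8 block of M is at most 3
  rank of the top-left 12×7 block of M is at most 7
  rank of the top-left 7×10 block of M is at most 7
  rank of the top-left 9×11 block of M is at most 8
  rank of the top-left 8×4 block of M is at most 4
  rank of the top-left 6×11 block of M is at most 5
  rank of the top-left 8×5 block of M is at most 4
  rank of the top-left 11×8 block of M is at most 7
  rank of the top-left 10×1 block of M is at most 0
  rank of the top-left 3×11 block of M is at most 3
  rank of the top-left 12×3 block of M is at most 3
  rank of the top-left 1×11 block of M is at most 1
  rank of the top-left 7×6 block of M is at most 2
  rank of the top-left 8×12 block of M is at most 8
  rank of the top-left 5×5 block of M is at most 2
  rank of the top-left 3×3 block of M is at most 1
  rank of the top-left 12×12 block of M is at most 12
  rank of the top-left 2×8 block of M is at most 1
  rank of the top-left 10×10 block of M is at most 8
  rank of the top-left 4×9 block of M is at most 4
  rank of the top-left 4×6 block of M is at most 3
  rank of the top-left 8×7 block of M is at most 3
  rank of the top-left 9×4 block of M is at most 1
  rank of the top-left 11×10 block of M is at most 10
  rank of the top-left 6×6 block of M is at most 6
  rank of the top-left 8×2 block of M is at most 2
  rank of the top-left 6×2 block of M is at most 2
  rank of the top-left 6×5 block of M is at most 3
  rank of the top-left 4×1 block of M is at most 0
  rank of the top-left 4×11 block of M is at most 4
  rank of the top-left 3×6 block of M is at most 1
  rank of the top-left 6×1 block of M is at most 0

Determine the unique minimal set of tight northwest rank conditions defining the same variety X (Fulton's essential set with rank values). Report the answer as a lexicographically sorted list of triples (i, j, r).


Reconstructing r_w from the 43 given conditions:

  0 | 1 | 1 | 1 | 1 | 1 | 1 | 1 | 1 | 1 | 1 | 1
  0 | 1 | 1 | 1 | 1 | 1 | 1 | 1 | 2 | 2 | 2 | 2
  0 | 1 | 1 | 1 | 1 | 1 | 2 | 2 | 3 | 3 | 3 | 3
  0 | 1 | 1 | 1 | 1 | 2 | 3 | 3 | 4 | 4 | 4 | 4
  0 | 1 | 1 | 1 | 1 | 2 | 3 | 3 | 4 | 5 | 5 | 5
  0 | 1 | 1 | 1 | 1 | 2 | 3 | 3 | 4 | 5 | 5 | 6
  0 | 1 | 1 | 1 | 1 | 2 | 3 | 4 | 5 | 6 | 6 | 7
  0 | 1 | 1 | 1 | 1 | 2 | 3 | 4 | 5 | 6 | 7 | 8
  0 | 1 | 1 | 1 | 2 | 3 | 4 | 5 | 6 | 7 | 8 | 9
  0 | 1 | 2 | 2 | 3 | 4 | 5 | 6 | 7 | 8 | 9 | 10
  1 | 2 | 3 | 3 | 4 | 5 | 6 | 7 | 8 | 9 | 10 | 11
  1 | 2 | 3 | 4 | 5 | 6 | 7 | 8 | 9 | 10 | 11 | 12

so w = (2, 9, 7, 6, 10, 12, 8, 11, 5, 3, 1, 4).

ℓ(w)=40; the 7 essential cells (i,j,r):

[(2, 8, 1), (3, 6, 1), (6, 8, 3), (6, 11, 5), (8, 5, 1), (9, 4, 1), (10, 1, 0)]


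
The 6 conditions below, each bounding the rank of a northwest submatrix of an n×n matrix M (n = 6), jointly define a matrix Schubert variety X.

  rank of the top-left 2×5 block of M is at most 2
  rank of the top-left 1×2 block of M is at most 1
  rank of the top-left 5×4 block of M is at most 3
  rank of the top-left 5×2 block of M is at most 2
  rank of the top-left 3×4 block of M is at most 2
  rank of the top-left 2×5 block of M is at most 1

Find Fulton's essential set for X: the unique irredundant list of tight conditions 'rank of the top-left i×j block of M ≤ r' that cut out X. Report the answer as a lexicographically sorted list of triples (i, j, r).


The tightest implied rank at each (i,j), from the 6 conditions:

  i=1: 1  1  1  1  1  1
  i=2: 1  1  1  1  1  2
  i=3: 1  2  2  2  2  3
  i=4: 1  2  3  3  3  4
  i=5: 1  2  3  3  4  5
  i=6: 1  2  3  4  5  6

second differences of R give the permutation w = (1, 6, 2, 3, 5, 4).

Fulton essential set (2 of the 5 Rothe cells):

[(2, 5, 1), (5, 4, 3)]


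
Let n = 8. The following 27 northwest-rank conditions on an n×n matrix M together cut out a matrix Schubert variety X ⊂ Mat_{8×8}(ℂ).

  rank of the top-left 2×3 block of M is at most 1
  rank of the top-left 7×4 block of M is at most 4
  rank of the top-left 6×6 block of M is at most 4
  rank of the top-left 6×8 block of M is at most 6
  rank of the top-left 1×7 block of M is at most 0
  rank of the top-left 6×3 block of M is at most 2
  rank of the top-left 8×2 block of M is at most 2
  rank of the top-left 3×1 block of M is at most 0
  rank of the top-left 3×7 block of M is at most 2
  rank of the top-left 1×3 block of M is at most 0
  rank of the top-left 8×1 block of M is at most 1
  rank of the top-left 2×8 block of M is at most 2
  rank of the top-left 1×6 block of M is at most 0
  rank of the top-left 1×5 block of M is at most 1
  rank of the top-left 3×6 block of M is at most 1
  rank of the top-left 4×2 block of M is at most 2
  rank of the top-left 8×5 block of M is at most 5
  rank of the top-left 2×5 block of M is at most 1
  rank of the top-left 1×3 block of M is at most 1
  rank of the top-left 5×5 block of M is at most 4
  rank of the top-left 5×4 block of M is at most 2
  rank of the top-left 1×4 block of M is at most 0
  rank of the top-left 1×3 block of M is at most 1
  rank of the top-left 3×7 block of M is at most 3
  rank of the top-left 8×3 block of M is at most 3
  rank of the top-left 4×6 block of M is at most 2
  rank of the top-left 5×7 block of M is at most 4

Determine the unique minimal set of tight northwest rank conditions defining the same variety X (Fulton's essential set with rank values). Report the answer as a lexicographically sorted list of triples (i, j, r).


Recovering R(i,j) via the rank-extension bound from the 27 conditions:

  R[1]: 0 | 0 | 0 | 0 | 0 | 0 | 0 | 1
  R[2]: 0 | 1 | 1 | 1 | 1 | 1 | 1 | 2
  R[3]: 0 | 1 | 1 | 1 | 1 | 1 | 2 | 3
  R[4]: 1 | 2 | 2 | 2 | 2 | 2 | 3 | 4
  R[5]: 1 | 2 | 2 | 2 | 3 | 3 | 4 | 5
  R[6]: 1 | 2 | 2 | 3 | 4 | 4 | 5 | 6
  R[7]: 1 | 2 | 3 | 4 | 5 | 5 | 6 | 7
  R[8]: 1 | 2 | 3 | 4 | 5 | 6 | 7 | 8

giving w = (8, 2, 7, 1, 5, 4, 3, 6) via Δ²R.

Rothe diagram D(w) (16 cells), 5 SE-corners (essential conditions):

[(1, 7, 0), (3, 1, 0), (3, 6, 1), (5, 4, 2), (6, 3, 2)]


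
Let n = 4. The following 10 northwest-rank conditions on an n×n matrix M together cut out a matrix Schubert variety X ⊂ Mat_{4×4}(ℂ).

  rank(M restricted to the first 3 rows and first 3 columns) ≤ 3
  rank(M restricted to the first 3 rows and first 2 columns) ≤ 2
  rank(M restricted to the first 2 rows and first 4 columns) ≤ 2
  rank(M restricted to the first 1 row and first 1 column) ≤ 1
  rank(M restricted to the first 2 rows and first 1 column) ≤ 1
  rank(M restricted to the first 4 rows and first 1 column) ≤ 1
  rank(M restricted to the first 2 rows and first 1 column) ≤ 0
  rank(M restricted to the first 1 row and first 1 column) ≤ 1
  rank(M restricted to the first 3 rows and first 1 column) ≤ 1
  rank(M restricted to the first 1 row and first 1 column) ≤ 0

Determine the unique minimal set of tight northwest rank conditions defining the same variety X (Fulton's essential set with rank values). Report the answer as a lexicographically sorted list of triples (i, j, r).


Propagating the 10 rank bounds to every northwest block:

  R[1]: 0, 1, 1, 1
  R[2]: 0, 1, 2, 2
  R[3]: 1, 2, 3, 3
  R[4]: 1, 2, 3, 4

the unique w with this rank table is (2, 3, 1, 4).

1 SE-corner of the 2-cell Rothe diagram gives Ess(w):

[(2, 1, 0)]


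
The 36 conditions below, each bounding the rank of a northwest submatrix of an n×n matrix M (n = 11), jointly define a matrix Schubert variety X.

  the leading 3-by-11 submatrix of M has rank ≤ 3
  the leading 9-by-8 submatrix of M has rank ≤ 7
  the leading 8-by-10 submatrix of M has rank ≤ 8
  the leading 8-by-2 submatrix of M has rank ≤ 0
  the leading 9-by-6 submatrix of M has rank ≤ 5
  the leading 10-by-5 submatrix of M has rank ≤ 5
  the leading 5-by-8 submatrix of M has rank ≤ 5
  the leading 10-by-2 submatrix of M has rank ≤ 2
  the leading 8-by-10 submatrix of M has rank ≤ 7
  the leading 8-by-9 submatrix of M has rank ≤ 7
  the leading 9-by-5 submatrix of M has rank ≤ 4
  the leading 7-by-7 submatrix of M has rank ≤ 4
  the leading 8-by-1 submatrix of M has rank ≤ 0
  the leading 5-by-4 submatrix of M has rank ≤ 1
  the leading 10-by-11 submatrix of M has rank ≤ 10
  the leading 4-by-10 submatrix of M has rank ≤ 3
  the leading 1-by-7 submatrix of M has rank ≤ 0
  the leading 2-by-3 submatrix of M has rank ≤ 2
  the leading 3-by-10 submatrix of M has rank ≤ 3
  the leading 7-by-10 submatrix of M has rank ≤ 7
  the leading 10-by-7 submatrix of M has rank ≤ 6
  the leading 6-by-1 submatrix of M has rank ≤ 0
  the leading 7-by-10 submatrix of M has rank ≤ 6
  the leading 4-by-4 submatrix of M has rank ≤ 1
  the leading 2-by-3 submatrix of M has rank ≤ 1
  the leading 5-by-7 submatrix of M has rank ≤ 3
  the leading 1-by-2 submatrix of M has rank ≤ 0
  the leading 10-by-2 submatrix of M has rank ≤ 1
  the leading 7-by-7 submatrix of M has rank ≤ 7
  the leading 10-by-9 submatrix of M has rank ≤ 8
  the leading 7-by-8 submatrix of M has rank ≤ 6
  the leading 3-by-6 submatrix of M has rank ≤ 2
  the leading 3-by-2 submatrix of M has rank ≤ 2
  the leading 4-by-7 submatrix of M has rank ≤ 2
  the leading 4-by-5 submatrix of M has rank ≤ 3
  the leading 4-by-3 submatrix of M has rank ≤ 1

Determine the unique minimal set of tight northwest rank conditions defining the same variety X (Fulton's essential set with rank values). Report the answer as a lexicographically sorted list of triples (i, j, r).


Recovering R(i,j) via the rank-extension bound from the 36 conditions:

  row 1: 0 0 0 0 0 0 0 1 1 1 1
  row 2: 0 0 1 1 1 1 1 2 2 2 2
  row 3: 0 0 1 1 2 2 2 3 3 3 3
  row 4: 0 0 1 1 2 2 2 3 3 3 4
  row 5: 0 0 1 1 2 3 3 4 4 4 5
  row 6: 0 0 1 2 3 4 4 5 5 5 6
  row 7: 0 0 1 2 3 4 4 5 6 6 7
  row 8: 0 0 1 2 3 4 5 6 7 7 8
  row 9: 1 1 2 3 4 5 6 7 8 8 9
  row 10: 1 1 2 3 4 5 6 7 8 9 10
  row 11: 1 2 3 4 5 6 7 8 9 10 11

giving w = (8, 3, 5, 11, 6, 4, 9, 7, 1, 10, 2) via Δ²R.

Fulton essential set (7 of the 30 Rothe cells):

[(1, 7, 0), (4, 7, 2), (4, 10, 3), (5, 4, 1), (7, 7, 4), (8, 2, 0), (10, 2, 1)]


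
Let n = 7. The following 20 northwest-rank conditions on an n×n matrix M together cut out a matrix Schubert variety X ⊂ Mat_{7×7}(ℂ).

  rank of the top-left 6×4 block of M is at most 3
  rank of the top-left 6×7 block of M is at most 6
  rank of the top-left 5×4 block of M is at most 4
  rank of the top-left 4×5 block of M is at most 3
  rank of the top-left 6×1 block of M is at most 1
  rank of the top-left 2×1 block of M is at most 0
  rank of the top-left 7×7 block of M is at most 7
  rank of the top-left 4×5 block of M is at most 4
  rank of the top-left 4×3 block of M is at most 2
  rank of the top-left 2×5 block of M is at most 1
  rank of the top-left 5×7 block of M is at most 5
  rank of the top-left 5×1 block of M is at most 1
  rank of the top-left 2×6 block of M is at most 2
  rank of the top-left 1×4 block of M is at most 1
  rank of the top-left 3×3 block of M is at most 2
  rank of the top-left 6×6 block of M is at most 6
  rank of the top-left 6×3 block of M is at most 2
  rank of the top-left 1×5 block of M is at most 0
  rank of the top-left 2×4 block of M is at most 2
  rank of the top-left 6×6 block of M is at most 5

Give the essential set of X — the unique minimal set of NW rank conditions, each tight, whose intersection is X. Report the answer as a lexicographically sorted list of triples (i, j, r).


Recovering R(i,j) via the rank-extension bound from the 20 conditions:

  R[1]: 0, 0, 0, 0, 0, 1, 1
  R[2]: 0, 1, 1, 1, 1, 2, 2
  R[3]: 1, 2, 2, 2, 2, 3, 3
  R[4]: 1, 2, 2, 3, 3, 4, 4
  R[5]: 1, 2, 2, 3, 4, 5, 5
  R[6]: 1, 2, 2, 3, 4, 5, 6
  R[7]: 1, 2, 3, 4, 5, 6, 7

so w = (6, 2, 1, 4, 5, 7, 3).

Rothe diagram D(w) (9 cells), 3 SE-corners (essential conditions):

[(1, 5, 0), (2, 1, 0), (6, 3, 2)]


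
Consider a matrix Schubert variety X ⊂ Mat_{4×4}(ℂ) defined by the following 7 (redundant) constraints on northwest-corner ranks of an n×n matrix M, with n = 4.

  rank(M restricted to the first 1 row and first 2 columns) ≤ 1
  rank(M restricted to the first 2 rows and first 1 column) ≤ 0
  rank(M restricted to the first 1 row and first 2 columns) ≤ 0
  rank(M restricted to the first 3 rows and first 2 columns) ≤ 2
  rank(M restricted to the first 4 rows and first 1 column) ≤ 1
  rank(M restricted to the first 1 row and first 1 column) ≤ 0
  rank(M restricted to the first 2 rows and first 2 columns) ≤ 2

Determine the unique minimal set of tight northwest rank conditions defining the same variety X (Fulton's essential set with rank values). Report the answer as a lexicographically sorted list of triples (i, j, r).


Propagating the 7 rank bounds to every northwest block:

  0 0 1 1
  0 1 2 2
  1 2 3 3
  1 2 3 4

reading off 1-entries of Δ²R: w = (3, 2, 1, 4).

ℓ(w)=3; the 2 essential cells (i,j,r):

[(1, 2, 0), (2, 1, 0)]


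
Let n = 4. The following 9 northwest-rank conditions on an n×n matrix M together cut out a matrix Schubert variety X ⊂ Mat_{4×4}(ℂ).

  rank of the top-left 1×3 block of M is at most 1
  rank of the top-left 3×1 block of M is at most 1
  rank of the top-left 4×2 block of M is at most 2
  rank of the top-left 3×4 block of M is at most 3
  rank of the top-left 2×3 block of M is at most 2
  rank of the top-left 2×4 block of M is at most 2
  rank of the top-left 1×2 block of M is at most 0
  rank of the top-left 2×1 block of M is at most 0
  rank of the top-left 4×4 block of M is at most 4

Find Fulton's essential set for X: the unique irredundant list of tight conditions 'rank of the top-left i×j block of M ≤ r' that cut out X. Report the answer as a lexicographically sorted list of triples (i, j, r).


Recovering R(i,j) via the rank-extension bound from the 9 conditions:

  row 1: 0 0 1 1
  row 2: 0 1 2 2
  row 3: 1 2 3 3
  row 4: 1 2 3 4

second differences of R give the permutation w = (3, 2, 1, 4).

Fulton essential set (2 of the 3 Rothe cells):

[(1, 2, 0), (2, 1, 0)]


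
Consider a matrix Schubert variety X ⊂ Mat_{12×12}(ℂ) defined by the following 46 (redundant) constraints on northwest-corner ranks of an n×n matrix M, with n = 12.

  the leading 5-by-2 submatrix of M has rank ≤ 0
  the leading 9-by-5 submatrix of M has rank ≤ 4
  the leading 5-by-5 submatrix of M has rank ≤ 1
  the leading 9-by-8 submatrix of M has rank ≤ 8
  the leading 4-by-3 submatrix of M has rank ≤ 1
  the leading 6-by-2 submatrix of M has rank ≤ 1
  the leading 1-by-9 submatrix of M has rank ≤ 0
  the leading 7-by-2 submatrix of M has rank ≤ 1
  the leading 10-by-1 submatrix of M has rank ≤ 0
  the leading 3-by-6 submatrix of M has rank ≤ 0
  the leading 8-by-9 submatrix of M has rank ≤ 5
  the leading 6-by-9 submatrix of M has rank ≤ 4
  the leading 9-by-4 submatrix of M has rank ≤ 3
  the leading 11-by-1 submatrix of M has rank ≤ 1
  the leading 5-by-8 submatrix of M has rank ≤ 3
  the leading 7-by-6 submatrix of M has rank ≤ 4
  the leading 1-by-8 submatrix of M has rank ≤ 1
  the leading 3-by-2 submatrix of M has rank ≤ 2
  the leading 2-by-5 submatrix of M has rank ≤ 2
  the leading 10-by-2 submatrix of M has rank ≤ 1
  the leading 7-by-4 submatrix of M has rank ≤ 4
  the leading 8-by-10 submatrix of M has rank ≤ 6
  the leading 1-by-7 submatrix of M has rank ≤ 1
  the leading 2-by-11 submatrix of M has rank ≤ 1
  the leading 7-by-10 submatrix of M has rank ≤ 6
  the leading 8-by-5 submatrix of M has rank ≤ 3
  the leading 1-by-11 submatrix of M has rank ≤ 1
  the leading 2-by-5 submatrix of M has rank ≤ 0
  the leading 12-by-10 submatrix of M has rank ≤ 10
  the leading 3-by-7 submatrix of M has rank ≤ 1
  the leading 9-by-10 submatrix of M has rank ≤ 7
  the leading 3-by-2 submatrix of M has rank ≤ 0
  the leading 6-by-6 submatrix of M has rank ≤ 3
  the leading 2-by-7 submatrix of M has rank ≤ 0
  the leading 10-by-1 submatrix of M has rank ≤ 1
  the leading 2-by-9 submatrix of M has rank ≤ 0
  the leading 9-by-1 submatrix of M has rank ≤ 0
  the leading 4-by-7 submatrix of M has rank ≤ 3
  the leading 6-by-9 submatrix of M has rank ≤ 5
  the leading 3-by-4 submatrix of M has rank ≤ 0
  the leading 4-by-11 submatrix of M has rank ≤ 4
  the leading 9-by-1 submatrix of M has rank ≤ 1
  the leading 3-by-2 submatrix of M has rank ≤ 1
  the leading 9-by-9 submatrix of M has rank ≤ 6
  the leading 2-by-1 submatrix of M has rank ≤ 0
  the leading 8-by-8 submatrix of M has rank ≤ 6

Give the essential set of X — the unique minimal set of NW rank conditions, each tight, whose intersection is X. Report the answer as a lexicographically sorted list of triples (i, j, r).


Propagating the 46 rank bounds to every northwest block:

  R[1]: 0 0 0 0 0 0 0 0 0 1 1 1
  R[2]: 0 0 0 0 0 0 0 0 0 1 1 2
  R[3]: 0 0 0 0 0 0 1 1 1 2 2 3
  R[4]: 0 0 1 1 1 1 2 2 2 3 3 4
  R[5]: 0 0 1 1 1 2 3 3 3 4 4 5
  R[6]: 0 1 2 2 2 3 4 4 4 5 5 6
  R[7]: 0 1 2 3 3 4 5 5 5 6 6 7
  R[8]: 0 1 2 3 3 4 5 5 5 6 7 8
  R[9]: 0 1 2 3 4 5 6 6 6 7 8 9
  R[10]: 0 1 2 3 4 5 6 7 7 8 9 10
  R[11]: 1 2 3 4 5 6 7 8 8 9 10 11
  R[12]: 1 2 3 4 5 6 7 8 9 10 11 12

second differences of R give the permutation w = (10, 12, 7, 3, 6, 2, 4, 11, 5, 8, 1, 9).

|D(w)|=39, |Ess(w)|=8:

[(2, 9, 0), (2, 11, 1), (3, 6, 0), (5, 2, 0), (5, 5, 1), (8, 5, 3), (8, 9, 5), (10, 1, 0)]


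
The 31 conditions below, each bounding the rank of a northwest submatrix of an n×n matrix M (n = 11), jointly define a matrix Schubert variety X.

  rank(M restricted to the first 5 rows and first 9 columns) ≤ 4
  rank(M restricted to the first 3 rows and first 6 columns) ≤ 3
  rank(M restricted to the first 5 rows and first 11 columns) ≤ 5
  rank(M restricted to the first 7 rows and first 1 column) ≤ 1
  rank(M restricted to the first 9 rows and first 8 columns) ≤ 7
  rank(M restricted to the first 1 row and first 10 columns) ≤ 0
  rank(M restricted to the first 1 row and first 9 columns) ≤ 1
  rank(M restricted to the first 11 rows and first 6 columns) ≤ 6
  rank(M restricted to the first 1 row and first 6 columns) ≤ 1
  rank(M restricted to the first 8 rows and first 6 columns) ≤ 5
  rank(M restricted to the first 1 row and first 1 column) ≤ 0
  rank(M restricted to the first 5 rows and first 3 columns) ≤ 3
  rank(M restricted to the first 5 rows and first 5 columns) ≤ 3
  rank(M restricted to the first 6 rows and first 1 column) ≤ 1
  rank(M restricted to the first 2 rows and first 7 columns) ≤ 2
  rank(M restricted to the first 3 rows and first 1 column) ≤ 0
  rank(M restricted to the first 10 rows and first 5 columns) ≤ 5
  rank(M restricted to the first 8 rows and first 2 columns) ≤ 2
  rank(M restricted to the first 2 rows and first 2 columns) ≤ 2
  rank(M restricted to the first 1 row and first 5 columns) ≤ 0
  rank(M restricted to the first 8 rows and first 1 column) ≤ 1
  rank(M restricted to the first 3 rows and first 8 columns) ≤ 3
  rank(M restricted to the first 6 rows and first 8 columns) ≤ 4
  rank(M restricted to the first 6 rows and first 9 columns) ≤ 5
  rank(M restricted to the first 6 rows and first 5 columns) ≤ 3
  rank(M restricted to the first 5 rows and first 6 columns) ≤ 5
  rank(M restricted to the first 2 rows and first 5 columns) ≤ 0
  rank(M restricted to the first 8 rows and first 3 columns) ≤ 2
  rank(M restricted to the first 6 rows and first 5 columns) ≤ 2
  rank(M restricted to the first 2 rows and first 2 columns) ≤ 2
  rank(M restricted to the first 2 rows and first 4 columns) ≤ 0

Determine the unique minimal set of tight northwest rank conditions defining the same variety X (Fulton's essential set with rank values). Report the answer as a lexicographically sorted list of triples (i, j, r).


Propagating the 31 rank bounds to every northwest block:

  i=1: 0  0  0  0  0  0  0  0  0  0  1
  i=2: 0  0  0  0  0  1  1  1  1  1  2
  i=3: 0  1  1  1  1  2  2  2  2  2  3
  i=4: 1  2  2  2  2  3  3  3  3  3  4
  i=5: 1  2  2  2  2  3  4  4  4  4  5
  i=6: 1  2  2  2  2  3  4  4  5  5  6
  i=7: 1  2  2  3  3  4  5  5  6  6  7
  i=8: 1  2  2  3  4  5  6  6  7  7  8
  i=9: 1  2  3  4  5  6  7  7  8  8  9
  i=10: 1  2  3  4  5  6  7  8  9  9  10
  i=11: 1  2  3  4  5  6  7  8  9  10  11

giving w = (11, 6, 2, 1, 7, 9, 4, 5, 3, 8, 10) via Δ²R.

Rothe diagram D(w) (25 cells), 6 SE-corners (essential conditions):

[(1, 10, 0), (2, 5, 0), (3, 1, 0), (6, 5, 2), (6, 8, 4), (8, 3, 2)]
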